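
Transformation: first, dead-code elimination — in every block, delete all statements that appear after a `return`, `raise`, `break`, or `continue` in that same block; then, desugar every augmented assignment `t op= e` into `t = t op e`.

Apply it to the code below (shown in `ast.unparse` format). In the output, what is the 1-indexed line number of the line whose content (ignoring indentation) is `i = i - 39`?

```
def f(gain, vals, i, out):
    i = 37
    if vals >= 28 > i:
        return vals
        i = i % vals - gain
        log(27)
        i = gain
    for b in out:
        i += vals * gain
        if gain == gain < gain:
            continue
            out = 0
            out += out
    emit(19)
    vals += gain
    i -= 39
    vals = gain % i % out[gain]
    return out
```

Transformed code:
def f(gain, vals, i, out):
    i = 37
    if vals >= 28 > i:
        return vals
    for b in out:
        i = i + vals * gain
        if gain == gain < gain:
            continue
    emit(19)
    vals = vals + gain
    i = i - 39
    vals = gain % i % out[gain]
    return out

11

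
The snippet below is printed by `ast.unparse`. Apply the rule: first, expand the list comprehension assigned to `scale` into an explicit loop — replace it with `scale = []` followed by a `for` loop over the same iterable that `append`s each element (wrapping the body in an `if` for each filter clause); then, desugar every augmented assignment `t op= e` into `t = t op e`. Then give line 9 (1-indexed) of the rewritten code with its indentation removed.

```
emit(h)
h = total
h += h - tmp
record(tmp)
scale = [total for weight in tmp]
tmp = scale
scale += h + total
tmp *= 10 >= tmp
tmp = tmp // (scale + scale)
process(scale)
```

Transformed code:
emit(h)
h = total
h = h + (h - tmp)
record(tmp)
scale = []
for weight in tmp:
    scale.append(total)
tmp = scale
scale = scale + (h + total)
tmp = tmp * (10 >= tmp)
tmp = tmp // (scale + scale)
process(scale)

scale = scale + (h + total)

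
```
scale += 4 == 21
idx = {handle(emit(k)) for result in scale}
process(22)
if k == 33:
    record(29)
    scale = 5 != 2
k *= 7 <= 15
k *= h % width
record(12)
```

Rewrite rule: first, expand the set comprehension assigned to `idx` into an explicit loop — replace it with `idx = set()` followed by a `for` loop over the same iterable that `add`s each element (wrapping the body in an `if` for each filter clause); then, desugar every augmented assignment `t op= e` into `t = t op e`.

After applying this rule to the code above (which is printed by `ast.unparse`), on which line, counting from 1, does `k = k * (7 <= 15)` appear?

9

Transformed code:
scale = scale + (4 == 21)
idx = set()
for result in scale:
    idx.add(handle(emit(k)))
process(22)
if k == 33:
    record(29)
    scale = 5 != 2
k = k * (7 <= 15)
k = k * (h % width)
record(12)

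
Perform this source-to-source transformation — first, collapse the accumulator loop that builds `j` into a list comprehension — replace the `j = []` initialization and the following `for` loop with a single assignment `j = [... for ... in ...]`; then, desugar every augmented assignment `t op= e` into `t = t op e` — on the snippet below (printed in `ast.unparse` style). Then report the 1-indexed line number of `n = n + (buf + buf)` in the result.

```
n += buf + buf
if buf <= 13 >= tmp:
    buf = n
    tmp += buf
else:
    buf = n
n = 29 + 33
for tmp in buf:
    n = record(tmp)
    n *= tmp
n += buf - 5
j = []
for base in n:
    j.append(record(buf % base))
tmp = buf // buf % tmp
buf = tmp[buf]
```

1

Transformed code:
n = n + (buf + buf)
if buf <= 13 >= tmp:
    buf = n
    tmp = tmp + buf
else:
    buf = n
n = 29 + 33
for tmp in buf:
    n = record(tmp)
    n = n * tmp
n = n + (buf - 5)
j = [record(buf % base) for base in n]
tmp = buf // buf % tmp
buf = tmp[buf]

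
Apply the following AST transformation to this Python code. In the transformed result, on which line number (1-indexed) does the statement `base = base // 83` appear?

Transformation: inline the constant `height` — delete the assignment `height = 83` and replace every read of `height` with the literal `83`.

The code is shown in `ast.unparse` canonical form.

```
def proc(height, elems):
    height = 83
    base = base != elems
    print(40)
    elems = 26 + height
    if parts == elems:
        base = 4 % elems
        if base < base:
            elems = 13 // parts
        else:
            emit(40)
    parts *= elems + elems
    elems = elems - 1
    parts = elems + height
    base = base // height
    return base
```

Transformed code:
def proc(height, elems):
    base = base != elems
    print(40)
    elems = 26 + 83
    if parts == elems:
        base = 4 % elems
        if base < base:
            elems = 13 // parts
        else:
            emit(40)
    parts *= elems + elems
    elems = elems - 1
    parts = elems + 83
    base = base // 83
    return base

14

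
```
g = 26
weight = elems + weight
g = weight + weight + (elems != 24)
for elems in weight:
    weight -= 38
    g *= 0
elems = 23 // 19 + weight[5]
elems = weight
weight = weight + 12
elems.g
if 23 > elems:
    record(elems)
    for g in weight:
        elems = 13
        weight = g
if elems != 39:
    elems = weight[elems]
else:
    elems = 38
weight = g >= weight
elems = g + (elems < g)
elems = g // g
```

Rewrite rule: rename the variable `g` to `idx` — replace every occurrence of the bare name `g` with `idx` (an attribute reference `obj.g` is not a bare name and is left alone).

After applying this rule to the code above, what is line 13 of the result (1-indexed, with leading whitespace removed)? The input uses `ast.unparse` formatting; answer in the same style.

for idx in weight:

Transformed code:
idx = 26
weight = elems + weight
idx = weight + weight + (elems != 24)
for elems in weight:
    weight -= 38
    idx *= 0
elems = 23 // 19 + weight[5]
elems = weight
weight = weight + 12
elems.g
if 23 > elems:
    record(elems)
    for idx in weight:
        elems = 13
        weight = idx
if elems != 39:
    elems = weight[elems]
else:
    elems = 38
weight = idx >= weight
elems = idx + (elems < idx)
elems = idx // idx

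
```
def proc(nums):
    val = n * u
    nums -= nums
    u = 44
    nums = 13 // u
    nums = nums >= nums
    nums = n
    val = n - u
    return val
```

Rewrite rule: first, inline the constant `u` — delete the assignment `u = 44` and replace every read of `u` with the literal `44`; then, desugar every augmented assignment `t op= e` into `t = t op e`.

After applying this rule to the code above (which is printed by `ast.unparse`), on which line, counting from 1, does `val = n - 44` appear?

7

Transformed code:
def proc(nums):
    val = n * 44
    nums = nums - nums
    nums = 13 // 44
    nums = nums >= nums
    nums = n
    val = n - 44
    return val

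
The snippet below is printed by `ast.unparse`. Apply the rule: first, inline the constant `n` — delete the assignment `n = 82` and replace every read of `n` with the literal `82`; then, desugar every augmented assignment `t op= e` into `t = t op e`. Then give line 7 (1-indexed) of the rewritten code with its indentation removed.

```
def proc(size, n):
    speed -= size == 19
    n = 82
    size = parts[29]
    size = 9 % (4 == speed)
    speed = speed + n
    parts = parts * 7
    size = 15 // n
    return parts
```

size = 15 // 82

Transformed code:
def proc(size, n):
    speed = speed - (size == 19)
    size = parts[29]
    size = 9 % (4 == speed)
    speed = speed + 82
    parts = parts * 7
    size = 15 // 82
    return parts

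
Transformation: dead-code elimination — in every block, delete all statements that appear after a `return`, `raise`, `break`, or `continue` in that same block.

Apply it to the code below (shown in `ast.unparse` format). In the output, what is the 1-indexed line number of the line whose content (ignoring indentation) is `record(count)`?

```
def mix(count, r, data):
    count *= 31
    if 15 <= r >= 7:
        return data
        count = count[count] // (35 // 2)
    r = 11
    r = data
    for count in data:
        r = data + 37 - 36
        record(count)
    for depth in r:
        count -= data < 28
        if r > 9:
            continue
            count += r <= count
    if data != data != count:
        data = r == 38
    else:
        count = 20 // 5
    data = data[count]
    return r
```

Transformed code:
def mix(count, r, data):
    count *= 31
    if 15 <= r >= 7:
        return data
    r = 11
    r = data
    for count in data:
        r = data + 37 - 36
        record(count)
    for depth in r:
        count -= data < 28
        if r > 9:
            continue
    if data != data != count:
        data = r == 38
    else:
        count = 20 // 5
    data = data[count]
    return r

9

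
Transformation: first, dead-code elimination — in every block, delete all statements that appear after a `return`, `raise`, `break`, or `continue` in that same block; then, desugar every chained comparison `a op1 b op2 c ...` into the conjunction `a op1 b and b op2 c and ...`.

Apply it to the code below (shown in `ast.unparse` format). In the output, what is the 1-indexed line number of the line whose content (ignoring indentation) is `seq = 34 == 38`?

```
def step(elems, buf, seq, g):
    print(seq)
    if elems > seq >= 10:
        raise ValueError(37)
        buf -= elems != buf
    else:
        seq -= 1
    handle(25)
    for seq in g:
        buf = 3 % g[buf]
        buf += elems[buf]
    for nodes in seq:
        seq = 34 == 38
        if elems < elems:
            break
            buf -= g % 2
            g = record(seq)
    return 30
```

12

Transformed code:
def step(elems, buf, seq, g):
    print(seq)
    if elems > seq and seq >= 10:
        raise ValueError(37)
    else:
        seq -= 1
    handle(25)
    for seq in g:
        buf = 3 % g[buf]
        buf += elems[buf]
    for nodes in seq:
        seq = 34 == 38
        if elems < elems:
            break
    return 30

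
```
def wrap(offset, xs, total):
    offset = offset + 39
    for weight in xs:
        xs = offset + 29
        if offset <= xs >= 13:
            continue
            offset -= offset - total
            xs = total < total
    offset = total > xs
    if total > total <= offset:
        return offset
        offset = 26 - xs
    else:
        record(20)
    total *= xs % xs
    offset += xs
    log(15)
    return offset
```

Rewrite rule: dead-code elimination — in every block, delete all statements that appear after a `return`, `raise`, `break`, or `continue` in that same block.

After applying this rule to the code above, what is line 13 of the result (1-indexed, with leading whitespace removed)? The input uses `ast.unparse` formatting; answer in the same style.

offset += xs

Transformed code:
def wrap(offset, xs, total):
    offset = offset + 39
    for weight in xs:
        xs = offset + 29
        if offset <= xs >= 13:
            continue
    offset = total > xs
    if total > total <= offset:
        return offset
    else:
        record(20)
    total *= xs % xs
    offset += xs
    log(15)
    return offset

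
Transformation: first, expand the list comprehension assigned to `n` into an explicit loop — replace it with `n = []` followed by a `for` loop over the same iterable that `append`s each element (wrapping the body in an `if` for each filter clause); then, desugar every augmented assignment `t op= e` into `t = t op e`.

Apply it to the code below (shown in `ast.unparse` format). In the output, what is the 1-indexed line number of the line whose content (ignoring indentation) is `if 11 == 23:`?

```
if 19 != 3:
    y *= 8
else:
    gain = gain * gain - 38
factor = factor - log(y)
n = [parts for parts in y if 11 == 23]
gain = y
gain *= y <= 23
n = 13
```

Transformed code:
if 19 != 3:
    y = y * 8
else:
    gain = gain * gain - 38
factor = factor - log(y)
n = []
for parts in y:
    if 11 == 23:
        n.append(parts)
gain = y
gain = gain * (y <= 23)
n = 13

8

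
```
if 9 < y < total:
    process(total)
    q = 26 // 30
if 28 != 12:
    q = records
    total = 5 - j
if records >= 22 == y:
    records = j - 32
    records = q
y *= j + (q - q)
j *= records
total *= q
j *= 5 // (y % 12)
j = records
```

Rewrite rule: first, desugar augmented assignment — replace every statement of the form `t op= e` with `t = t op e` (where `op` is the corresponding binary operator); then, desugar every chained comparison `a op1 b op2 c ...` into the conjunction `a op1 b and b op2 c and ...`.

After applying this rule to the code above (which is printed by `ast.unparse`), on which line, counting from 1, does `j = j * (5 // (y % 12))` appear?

13

Transformed code:
if 9 < y and y < total:
    process(total)
    q = 26 // 30
if 28 != 12:
    q = records
    total = 5 - j
if records >= 22 and 22 == y:
    records = j - 32
    records = q
y = y * (j + (q - q))
j = j * records
total = total * q
j = j * (5 // (y % 12))
j = records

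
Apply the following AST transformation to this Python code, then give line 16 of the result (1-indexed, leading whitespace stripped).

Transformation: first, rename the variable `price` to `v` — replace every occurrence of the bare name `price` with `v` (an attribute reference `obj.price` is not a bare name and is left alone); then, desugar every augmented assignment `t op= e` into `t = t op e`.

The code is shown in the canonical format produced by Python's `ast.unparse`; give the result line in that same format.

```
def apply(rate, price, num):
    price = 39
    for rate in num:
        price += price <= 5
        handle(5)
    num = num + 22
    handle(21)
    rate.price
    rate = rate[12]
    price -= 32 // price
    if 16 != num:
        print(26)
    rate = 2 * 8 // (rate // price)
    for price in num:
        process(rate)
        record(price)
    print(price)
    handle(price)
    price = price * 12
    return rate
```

Transformed code:
def apply(rate, v, num):
    v = 39
    for rate in num:
        v = v + (v <= 5)
        handle(5)
    num = num + 22
    handle(21)
    rate.price
    rate = rate[12]
    v = v - 32 // v
    if 16 != num:
        print(26)
    rate = 2 * 8 // (rate // v)
    for v in num:
        process(rate)
        record(v)
    print(v)
    handle(v)
    v = v * 12
    return rate

record(v)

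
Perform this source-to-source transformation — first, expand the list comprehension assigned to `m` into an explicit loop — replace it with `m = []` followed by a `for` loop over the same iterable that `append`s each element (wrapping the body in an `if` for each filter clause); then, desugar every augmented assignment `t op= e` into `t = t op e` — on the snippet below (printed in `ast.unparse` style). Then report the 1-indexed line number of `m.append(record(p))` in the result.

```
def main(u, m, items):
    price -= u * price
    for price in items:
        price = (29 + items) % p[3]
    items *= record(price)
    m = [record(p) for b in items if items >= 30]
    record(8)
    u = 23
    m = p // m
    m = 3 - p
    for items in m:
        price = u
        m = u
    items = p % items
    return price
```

Transformed code:
def main(u, m, items):
    price = price - u * price
    for price in items:
        price = (29 + items) % p[3]
    items = items * record(price)
    m = []
    for b in items:
        if items >= 30:
            m.append(record(p))
    record(8)
    u = 23
    m = p // m
    m = 3 - p
    for items in m:
        price = u
        m = u
    items = p % items
    return price

9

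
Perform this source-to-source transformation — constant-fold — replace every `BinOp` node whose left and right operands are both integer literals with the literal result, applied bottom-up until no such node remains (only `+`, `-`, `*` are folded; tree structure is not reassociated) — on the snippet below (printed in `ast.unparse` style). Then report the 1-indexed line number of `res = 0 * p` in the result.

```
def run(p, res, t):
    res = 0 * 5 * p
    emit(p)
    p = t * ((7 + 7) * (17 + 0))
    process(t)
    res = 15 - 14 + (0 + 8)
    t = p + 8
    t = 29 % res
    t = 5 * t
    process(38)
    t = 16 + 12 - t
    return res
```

2

Transformed code:
def run(p, res, t):
    res = 0 * p
    emit(p)
    p = t * 238
    process(t)
    res = 9
    t = p + 8
    t = 29 % res
    t = 5 * t
    process(38)
    t = 28 - t
    return res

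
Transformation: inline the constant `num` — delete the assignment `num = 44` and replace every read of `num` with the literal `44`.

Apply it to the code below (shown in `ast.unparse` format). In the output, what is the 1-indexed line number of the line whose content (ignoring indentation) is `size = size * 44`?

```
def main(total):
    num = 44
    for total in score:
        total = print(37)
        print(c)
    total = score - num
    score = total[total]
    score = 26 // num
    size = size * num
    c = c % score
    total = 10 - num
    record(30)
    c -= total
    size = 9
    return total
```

8

Transformed code:
def main(total):
    for total in score:
        total = print(37)
        print(c)
    total = score - 44
    score = total[total]
    score = 26 // 44
    size = size * 44
    c = c % score
    total = 10 - 44
    record(30)
    c -= total
    size = 9
    return total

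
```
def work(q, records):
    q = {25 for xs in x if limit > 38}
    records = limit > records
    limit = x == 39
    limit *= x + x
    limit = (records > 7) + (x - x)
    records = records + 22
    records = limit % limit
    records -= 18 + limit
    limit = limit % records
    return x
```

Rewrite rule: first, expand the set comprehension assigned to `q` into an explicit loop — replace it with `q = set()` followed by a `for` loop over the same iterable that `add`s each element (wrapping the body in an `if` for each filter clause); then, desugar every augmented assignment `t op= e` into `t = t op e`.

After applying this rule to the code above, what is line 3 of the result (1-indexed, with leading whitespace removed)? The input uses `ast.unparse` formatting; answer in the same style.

for xs in x:

Transformed code:
def work(q, records):
    q = set()
    for xs in x:
        if limit > 38:
            q.add(25)
    records = limit > records
    limit = x == 39
    limit = limit * (x + x)
    limit = (records > 7) + (x - x)
    records = records + 22
    records = limit % limit
    records = records - (18 + limit)
    limit = limit % records
    return x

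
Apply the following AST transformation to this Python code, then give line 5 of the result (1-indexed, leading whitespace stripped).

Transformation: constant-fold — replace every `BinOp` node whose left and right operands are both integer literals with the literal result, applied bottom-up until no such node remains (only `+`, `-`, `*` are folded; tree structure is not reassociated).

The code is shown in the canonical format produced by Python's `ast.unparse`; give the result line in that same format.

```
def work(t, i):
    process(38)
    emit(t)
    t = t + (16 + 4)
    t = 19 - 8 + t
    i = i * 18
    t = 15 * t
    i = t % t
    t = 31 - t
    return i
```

t = 11 + t

Transformed code:
def work(t, i):
    process(38)
    emit(t)
    t = t + 20
    t = 11 + t
    i = i * 18
    t = 15 * t
    i = t % t
    t = 31 - t
    return i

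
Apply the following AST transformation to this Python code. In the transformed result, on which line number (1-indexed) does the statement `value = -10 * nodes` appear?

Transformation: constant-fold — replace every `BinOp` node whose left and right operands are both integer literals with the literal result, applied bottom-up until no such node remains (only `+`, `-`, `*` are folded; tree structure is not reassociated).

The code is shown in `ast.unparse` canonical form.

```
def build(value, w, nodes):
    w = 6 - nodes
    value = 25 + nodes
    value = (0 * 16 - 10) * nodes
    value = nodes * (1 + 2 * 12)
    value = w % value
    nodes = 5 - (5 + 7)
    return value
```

4

Transformed code:
def build(value, w, nodes):
    w = 6 - nodes
    value = 25 + nodes
    value = -10 * nodes
    value = nodes * 25
    value = w % value
    nodes = -7
    return value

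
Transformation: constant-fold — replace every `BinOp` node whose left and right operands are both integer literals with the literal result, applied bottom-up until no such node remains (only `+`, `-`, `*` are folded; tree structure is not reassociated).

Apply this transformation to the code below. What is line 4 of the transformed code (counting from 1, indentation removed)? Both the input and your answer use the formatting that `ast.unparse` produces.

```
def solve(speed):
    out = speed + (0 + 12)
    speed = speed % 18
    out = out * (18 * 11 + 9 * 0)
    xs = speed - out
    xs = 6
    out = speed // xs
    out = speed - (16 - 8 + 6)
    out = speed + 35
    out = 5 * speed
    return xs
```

out = out * 198

Transformed code:
def solve(speed):
    out = speed + 12
    speed = speed % 18
    out = out * 198
    xs = speed - out
    xs = 6
    out = speed // xs
    out = speed - 14
    out = speed + 35
    out = 5 * speed
    return xs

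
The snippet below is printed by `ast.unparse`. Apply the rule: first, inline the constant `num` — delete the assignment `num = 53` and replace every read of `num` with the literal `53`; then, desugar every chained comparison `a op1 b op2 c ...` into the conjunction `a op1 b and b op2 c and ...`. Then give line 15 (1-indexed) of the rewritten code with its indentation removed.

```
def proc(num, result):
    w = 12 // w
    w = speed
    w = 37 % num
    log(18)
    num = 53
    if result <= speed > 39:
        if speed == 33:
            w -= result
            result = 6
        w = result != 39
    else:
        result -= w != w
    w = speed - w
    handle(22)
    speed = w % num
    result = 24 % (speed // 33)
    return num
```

Transformed code:
def proc(num, result):
    w = 12 // w
    w = speed
    w = 37 % 53
    log(18)
    if result <= speed and speed > 39:
        if speed == 33:
            w -= result
            result = 6
        w = result != 39
    else:
        result -= w != w
    w = speed - w
    handle(22)
    speed = w % 53
    result = 24 % (speed // 33)
    return 53

speed = w % 53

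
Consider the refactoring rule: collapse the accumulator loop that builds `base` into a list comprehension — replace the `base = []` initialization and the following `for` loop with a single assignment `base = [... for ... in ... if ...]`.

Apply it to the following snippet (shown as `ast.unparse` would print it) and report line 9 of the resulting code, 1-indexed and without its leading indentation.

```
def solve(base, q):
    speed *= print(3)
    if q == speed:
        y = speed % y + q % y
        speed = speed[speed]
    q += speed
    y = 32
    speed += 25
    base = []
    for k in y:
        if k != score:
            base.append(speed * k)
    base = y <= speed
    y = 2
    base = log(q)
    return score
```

Transformed code:
def solve(base, q):
    speed *= print(3)
    if q == speed:
        y = speed % y + q % y
        speed = speed[speed]
    q += speed
    y = 32
    speed += 25
    base = [speed * k for k in y if k != score]
    base = y <= speed
    y = 2
    base = log(q)
    return score

base = [speed * k for k in y if k != score]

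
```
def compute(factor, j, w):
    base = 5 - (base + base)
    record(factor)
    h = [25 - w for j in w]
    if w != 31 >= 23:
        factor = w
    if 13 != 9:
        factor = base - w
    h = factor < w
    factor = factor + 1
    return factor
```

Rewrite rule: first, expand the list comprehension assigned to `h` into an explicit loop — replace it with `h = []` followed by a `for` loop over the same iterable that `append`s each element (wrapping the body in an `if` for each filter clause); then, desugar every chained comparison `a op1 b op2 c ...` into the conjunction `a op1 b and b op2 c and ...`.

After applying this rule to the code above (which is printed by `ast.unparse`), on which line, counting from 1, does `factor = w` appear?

8

Transformed code:
def compute(factor, j, w):
    base = 5 - (base + base)
    record(factor)
    h = []
    for j in w:
        h.append(25 - w)
    if w != 31 and 31 >= 23:
        factor = w
    if 13 != 9:
        factor = base - w
    h = factor < w
    factor = factor + 1
    return factor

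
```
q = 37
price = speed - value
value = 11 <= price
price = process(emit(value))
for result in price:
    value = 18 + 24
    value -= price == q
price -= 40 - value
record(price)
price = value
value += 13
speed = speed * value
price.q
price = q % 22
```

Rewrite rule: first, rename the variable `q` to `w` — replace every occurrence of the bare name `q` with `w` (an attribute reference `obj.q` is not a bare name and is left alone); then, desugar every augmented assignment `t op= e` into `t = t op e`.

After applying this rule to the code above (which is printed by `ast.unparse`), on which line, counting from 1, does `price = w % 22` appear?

14

Transformed code:
w = 37
price = speed - value
value = 11 <= price
price = process(emit(value))
for result in price:
    value = 18 + 24
    value = value - (price == w)
price = price - (40 - value)
record(price)
price = value
value = value + 13
speed = speed * value
price.q
price = w % 22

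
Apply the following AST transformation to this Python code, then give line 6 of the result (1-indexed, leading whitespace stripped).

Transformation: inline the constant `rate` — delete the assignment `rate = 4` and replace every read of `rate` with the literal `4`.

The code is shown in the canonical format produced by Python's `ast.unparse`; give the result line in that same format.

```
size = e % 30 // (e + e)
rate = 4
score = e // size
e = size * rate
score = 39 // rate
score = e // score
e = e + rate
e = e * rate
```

Transformed code:
size = e % 30 // (e + e)
score = e // size
e = size * 4
score = 39 // 4
score = e // score
e = e + 4
e = e * 4

e = e + 4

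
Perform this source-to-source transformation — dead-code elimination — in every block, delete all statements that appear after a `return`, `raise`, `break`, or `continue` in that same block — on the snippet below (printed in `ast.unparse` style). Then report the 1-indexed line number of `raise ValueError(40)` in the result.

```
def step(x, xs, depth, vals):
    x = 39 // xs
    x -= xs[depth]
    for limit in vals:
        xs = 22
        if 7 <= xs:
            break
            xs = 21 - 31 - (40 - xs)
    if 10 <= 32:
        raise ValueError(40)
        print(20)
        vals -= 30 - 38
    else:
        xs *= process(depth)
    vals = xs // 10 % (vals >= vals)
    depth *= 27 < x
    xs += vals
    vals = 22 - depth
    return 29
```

Transformed code:
def step(x, xs, depth, vals):
    x = 39 // xs
    x -= xs[depth]
    for limit in vals:
        xs = 22
        if 7 <= xs:
            break
    if 10 <= 32:
        raise ValueError(40)
    else:
        xs *= process(depth)
    vals = xs // 10 % (vals >= vals)
    depth *= 27 < x
    xs += vals
    vals = 22 - depth
    return 29

9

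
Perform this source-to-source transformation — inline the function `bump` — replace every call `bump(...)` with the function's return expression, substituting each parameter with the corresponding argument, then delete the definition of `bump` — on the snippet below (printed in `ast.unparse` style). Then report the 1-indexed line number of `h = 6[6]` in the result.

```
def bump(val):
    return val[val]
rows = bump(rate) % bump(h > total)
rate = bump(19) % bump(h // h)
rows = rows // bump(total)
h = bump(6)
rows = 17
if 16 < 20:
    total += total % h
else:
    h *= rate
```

4

Transformed code:
rows = rate[rate] % (h > total)[h > total]
rate = 19[19] % (h // h)[h // h]
rows = rows // total[total]
h = 6[6]
rows = 17
if 16 < 20:
    total += total % h
else:
    h *= rate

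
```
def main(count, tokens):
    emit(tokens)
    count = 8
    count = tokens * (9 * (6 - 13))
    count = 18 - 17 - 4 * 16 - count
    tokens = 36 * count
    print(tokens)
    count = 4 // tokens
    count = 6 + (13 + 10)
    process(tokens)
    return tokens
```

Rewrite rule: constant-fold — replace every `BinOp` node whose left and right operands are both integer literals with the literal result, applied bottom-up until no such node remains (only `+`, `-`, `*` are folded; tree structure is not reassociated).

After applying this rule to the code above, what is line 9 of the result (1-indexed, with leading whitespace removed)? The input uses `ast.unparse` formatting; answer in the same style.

Transformed code:
def main(count, tokens):
    emit(tokens)
    count = 8
    count = tokens * -63
    count = -63 - count
    tokens = 36 * count
    print(tokens)
    count = 4 // tokens
    count = 29
    process(tokens)
    return tokens

count = 29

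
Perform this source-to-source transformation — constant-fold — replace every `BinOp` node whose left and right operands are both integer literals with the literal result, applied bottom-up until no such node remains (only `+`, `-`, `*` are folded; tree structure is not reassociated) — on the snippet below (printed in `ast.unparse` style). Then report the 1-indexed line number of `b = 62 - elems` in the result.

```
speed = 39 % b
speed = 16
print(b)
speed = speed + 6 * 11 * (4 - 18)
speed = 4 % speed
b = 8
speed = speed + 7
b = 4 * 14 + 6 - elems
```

Transformed code:
speed = 39 % b
speed = 16
print(b)
speed = speed + -924
speed = 4 % speed
b = 8
speed = speed + 7
b = 62 - elems

8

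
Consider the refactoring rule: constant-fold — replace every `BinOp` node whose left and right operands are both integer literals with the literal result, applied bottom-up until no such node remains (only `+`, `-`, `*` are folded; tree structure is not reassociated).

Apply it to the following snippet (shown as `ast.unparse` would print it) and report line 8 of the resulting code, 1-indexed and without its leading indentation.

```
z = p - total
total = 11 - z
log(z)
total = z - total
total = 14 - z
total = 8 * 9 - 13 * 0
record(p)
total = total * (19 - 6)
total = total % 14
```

total = total * 13

Transformed code:
z = p - total
total = 11 - z
log(z)
total = z - total
total = 14 - z
total = 72
record(p)
total = total * 13
total = total % 14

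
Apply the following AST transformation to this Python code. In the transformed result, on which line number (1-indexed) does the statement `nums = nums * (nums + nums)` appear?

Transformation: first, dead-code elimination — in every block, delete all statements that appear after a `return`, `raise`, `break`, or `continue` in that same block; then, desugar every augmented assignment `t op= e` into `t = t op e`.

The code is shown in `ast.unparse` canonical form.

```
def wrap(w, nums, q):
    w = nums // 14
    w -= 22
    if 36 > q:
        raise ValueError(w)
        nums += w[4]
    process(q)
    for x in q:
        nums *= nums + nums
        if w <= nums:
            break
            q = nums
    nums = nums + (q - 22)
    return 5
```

8

Transformed code:
def wrap(w, nums, q):
    w = nums // 14
    w = w - 22
    if 36 > q:
        raise ValueError(w)
    process(q)
    for x in q:
        nums = nums * (nums + nums)
        if w <= nums:
            break
    nums = nums + (q - 22)
    return 5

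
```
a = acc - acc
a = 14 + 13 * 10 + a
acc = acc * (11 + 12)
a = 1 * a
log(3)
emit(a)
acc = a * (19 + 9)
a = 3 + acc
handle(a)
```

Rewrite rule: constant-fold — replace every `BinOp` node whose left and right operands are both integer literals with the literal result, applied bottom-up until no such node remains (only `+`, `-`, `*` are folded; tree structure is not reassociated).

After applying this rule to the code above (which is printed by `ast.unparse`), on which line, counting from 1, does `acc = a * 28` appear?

Transformed code:
a = acc - acc
a = 144 + a
acc = acc * 23
a = 1 * a
log(3)
emit(a)
acc = a * 28
a = 3 + acc
handle(a)

7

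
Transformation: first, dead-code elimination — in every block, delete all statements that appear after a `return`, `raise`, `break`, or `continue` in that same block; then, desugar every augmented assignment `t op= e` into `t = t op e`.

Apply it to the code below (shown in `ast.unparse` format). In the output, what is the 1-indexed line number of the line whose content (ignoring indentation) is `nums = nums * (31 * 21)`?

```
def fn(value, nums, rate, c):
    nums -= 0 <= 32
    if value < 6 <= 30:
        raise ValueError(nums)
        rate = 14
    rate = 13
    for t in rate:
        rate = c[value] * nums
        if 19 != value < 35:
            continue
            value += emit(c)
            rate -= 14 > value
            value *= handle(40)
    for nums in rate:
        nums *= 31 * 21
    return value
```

11

Transformed code:
def fn(value, nums, rate, c):
    nums = nums - (0 <= 32)
    if value < 6 <= 30:
        raise ValueError(nums)
    rate = 13
    for t in rate:
        rate = c[value] * nums
        if 19 != value < 35:
            continue
    for nums in rate:
        nums = nums * (31 * 21)
    return value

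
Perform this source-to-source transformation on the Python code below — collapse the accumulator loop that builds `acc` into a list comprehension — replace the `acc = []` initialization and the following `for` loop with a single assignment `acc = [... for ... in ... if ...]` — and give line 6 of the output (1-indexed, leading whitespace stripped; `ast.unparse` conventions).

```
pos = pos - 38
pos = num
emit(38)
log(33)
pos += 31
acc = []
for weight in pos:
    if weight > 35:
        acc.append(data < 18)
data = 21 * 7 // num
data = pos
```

acc = [data < 18 for weight in pos if weight > 35]

Transformed code:
pos = pos - 38
pos = num
emit(38)
log(33)
pos += 31
acc = [data < 18 for weight in pos if weight > 35]
data = 21 * 7 // num
data = pos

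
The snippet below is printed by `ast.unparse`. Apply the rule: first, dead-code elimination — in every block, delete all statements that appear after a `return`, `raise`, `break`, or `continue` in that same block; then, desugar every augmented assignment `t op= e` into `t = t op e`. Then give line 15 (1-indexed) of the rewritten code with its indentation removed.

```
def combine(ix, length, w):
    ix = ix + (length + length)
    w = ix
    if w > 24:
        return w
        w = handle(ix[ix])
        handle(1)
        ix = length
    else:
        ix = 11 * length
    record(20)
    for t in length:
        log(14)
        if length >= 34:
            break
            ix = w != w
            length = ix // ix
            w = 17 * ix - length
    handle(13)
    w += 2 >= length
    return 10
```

return 10

Transformed code:
def combine(ix, length, w):
    ix = ix + (length + length)
    w = ix
    if w > 24:
        return w
    else:
        ix = 11 * length
    record(20)
    for t in length:
        log(14)
        if length >= 34:
            break
    handle(13)
    w = w + (2 >= length)
    return 10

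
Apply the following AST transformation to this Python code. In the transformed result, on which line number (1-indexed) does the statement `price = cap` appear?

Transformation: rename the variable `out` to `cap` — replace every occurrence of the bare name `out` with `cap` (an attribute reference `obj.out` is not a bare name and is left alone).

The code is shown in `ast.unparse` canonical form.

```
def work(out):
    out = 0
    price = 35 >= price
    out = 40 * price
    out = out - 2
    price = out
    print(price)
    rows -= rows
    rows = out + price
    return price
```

Transformed code:
def work(cap):
    cap = 0
    price = 35 >= price
    cap = 40 * price
    cap = cap - 2
    price = cap
    print(price)
    rows -= rows
    rows = cap + price
    return price

6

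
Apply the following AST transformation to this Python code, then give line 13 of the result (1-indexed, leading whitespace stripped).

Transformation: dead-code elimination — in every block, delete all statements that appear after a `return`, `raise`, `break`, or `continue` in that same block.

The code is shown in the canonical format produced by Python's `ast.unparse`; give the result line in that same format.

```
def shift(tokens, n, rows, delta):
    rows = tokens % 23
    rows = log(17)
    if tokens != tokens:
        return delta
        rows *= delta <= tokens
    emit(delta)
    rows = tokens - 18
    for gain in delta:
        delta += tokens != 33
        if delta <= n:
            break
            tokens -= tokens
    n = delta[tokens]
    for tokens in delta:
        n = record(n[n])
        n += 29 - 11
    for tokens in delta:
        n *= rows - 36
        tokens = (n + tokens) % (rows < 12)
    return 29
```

for tokens in delta:

Transformed code:
def shift(tokens, n, rows, delta):
    rows = tokens % 23
    rows = log(17)
    if tokens != tokens:
        return delta
    emit(delta)
    rows = tokens - 18
    for gain in delta:
        delta += tokens != 33
        if delta <= n:
            break
    n = delta[tokens]
    for tokens in delta:
        n = record(n[n])
        n += 29 - 11
    for tokens in delta:
        n *= rows - 36
        tokens = (n + tokens) % (rows < 12)
    return 29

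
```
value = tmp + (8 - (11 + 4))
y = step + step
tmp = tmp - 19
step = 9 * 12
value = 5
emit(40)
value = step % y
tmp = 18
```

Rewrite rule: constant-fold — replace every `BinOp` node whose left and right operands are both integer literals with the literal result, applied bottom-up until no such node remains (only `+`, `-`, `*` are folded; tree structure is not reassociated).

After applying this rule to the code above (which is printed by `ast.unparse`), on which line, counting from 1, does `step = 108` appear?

Transformed code:
value = tmp + -7
y = step + step
tmp = tmp - 19
step = 108
value = 5
emit(40)
value = step % y
tmp = 18

4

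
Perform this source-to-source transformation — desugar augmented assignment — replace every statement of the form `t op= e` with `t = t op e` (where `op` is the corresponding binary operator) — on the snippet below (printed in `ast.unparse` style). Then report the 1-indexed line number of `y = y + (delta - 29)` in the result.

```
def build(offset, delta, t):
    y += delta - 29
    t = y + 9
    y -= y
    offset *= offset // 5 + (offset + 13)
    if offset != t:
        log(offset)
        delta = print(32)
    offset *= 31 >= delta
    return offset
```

2

Transformed code:
def build(offset, delta, t):
    y = y + (delta - 29)
    t = y + 9
    y = y - y
    offset = offset * (offset // 5 + (offset + 13))
    if offset != t:
        log(offset)
        delta = print(32)
    offset = offset * (31 >= delta)
    return offset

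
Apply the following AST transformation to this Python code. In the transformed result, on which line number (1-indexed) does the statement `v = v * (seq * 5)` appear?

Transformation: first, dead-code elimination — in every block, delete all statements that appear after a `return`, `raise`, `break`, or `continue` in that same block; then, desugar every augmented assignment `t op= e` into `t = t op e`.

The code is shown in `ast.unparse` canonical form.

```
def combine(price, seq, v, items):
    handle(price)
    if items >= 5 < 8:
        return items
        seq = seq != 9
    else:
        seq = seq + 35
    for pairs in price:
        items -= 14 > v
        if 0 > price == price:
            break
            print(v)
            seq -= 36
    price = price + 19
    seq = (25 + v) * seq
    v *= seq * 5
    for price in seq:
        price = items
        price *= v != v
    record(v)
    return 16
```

13

Transformed code:
def combine(price, seq, v, items):
    handle(price)
    if items >= 5 < 8:
        return items
    else:
        seq = seq + 35
    for pairs in price:
        items = items - (14 > v)
        if 0 > price == price:
            break
    price = price + 19
    seq = (25 + v) * seq
    v = v * (seq * 5)
    for price in seq:
        price = items
        price = price * (v != v)
    record(v)
    return 16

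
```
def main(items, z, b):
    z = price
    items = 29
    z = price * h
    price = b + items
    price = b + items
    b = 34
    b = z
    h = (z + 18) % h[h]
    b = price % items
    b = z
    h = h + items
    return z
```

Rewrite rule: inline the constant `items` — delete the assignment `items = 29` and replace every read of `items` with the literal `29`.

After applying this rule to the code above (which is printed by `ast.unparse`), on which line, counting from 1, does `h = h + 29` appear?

Transformed code:
def main(items, z, b):
    z = price
    z = price * h
    price = b + 29
    price = b + 29
    b = 34
    b = z
    h = (z + 18) % h[h]
    b = price % 29
    b = z
    h = h + 29
    return z

11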